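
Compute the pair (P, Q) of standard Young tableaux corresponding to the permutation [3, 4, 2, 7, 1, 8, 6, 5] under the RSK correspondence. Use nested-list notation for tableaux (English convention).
P = [[1, 4, 5, 8], [2, 6], [3, 7]], Q = [[1, 2, 4, 6], [3, 7], [5, 8]]

Insert each entry of the permutation into P by Schensted row insertion, recording in Q the position of each new cell.

After inserting 3: P = [[3]].
After inserting 4: P = [[3, 4]].
After inserting 2: P = [[2, 4], [3]].
After inserting 7: P = [[2, 4, 7], [3]].
After inserting 1: P = [[1, 4, 7], [2], [3]].
After inserting 8: P = [[1, 4, 7, 8], [2], [3]].
After inserting 6: P = [[1, 4, 6, 8], [2, 7], [3]].
After inserting 5: P = [[1, 4, 5, 8], [2, 6], [3, 7]].

So P = [[1, 4, 5, 8], [2, 6], [3, 7]], Q = [[1, 2, 4, 6], [3, 7], [5, 8]].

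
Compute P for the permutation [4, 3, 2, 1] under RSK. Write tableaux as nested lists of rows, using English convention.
P = [[1], [2], [3], [4]]

After inserting 4: P = [[4]].
After inserting 3: P = [[3], [4]].
After inserting 2: P = [[2], [3], [4]].
After inserting 1: P = [[1], [2], [3], [4]].

So P = [[1], [2], [3], [4]].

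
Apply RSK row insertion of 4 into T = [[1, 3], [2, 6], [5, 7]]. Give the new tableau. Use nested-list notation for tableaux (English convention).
4 is larger than every entry of row 1, so it is appended to row 1. The new tableau is [[1, 3, 4], [2, 6], [5, 7]].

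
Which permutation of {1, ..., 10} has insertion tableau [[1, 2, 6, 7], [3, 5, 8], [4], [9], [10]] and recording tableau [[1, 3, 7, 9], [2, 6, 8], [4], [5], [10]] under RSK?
10 4 9 5 1 3 8 6 7 2

Reverse the RSK construction: for i from n down to 1, find the cell of Q containing i, remove the entry at that cell from P, and reverse-bump it up through P; the value ejected from row 1 is w(i).

Step i=10: Q has 10 at row 5, column 1; remove 10 from row 5 of P and reverse-bump: 10 enters row 4 and ejects 9; 9 enters row 3 and ejects 4; 4 enters row 2 and ejects 3; 3 enters row 1 and ejects 2. So w(10) = 2. P is now [[1, 3, 6, 7], [4, 5, 8], [9], [10]].
Step i=9: Q has 9 at row 1, column 4; remove that cell from P, ejecting 7. So w(9) = 7. P is now [[1, 3, 6], [4, 5, 8], [9], [10]].
Step i=8: Q has 8 at row 2, column 3; remove 8 from row 2 of P and reverse-bump: 8 enters row 1 and ejects 6. So w(8) = 6. P is now [[1, 3, 8], [4, 5], [9], [10]].
Step i=7: Q has 7 at row 1, column 3; remove that cell from P, ejecting 8. So w(7) = 8. P is now [[1, 3], [4, 5], [9], [10]].
Step i=6: Q has 6 at row 2, column 2; remove 5 from row 2 of P and reverse-bump: 5 enters row 1 and ejects 3. So w(6) = 3. P is now [[1, 5], [4], [9], [10]].
Step i=5: Q has 5 at row 4, column 1; remove 10 from row 4 of P and reverse-bump: 10 enters row 3 and ejects 9; 9 enters row 2 and ejects 4; 4 enters row 1 and ejects 1. So w(5) = 1. P is now [[4, 5], [9], [10]].
Step i=4: Q has 4 at row 3, column 1; remove 10 from row 3 of P and reverse-bump: 10 enters row 2 and ejects 9; 9 enters row 1 and ejects 5. So w(4) = 5. P is now [[4, 9], [10]].
Step i=3: Q has 3 at row 1, column 2; remove that cell from P, ejecting 9. So w(3) = 9. P is now [[4], [10]].
Step i=2: Q has 2 at row 2, column 1; remove 10 from row 2 of P and reverse-bump: 10 enters row 1 and ejects 4. So w(2) = 4. P is now [[10]].
Step i=1: Q has 1 at row 1, column 1; remove that cell from P, ejecting 10. So w(1) = 10. P is now [].

So w = 10 4 9 5 1 3 8 6 7 2.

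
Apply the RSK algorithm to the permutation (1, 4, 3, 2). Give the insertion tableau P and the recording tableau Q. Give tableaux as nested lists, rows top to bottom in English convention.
P = [[1, 2], [3], [4]], Q = [[1, 2], [3], [4]]

Insert each entry of the permutation into P by Schensted row insertion, recording in Q the position of each new cell.

After inserting 1: P = [[1]].
After inserting 4: P = [[1, 4]].
After inserting 3: P = [[1, 3], [4]].
After inserting 2: P = [[1, 2], [3], [4]].

So P = [[1, 2], [3], [4]], Q = [[1, 2], [3], [4]].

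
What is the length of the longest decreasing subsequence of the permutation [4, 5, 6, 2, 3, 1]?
3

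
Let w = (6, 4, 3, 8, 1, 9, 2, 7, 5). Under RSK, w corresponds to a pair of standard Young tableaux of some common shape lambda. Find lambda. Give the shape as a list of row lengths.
[3, 3, 2, 1]

Row-insert each entry into an empty tableau.

After inserting 6: P = [[6]].
After inserting 4: P = [[4], [6]].
After inserting 3: P = [[3], [4], [6]].
After inserting 8: P = [[3, 8], [4], [6]].
After inserting 1: P = [[1, 8], [3], [4], [6]].
After inserting 9: P = [[1, 8, 9], [3], [4], [6]].
After inserting 2: P = [[1, 2, 9], [3, 8], [4], [6]].
After inserting 7: P = [[1, 2, 7], [3, 8, 9], [4], [6]].
After inserting 5: P = [[1, 2, 5], [3, 7, 9], [4, 8], [6]].

The final insertion tableau P = [[1, 2, 5], [3, 7, 9], [4, 8], [6]] has shape [3, 3, 2, 1].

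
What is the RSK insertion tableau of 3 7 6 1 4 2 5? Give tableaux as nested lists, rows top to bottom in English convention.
P = [[1, 2, 5], [3, 4], [6], [7]]

Insert 3: appended to row 1. P = [[3]].
Insert 7: appended to row 1. P = [[3, 7]].
Insert 6: 6 bumps 7 from row 1; 7 starts row 2. P = [[3, 6], [7]].
Insert 1: 1 bumps 3 from row 1; 3 bumps 7 from row 2; 7 starts row 3. P = [[1, 6], [3], [7]].
Insert 4: 4 bumps 6 from row 1; 6 appends to row 2. P = [[1, 4], [3, 6], [7]].
Insert 2: 2 bumps 4 from row 1; 4 bumps 6 from row 2; 6 bumps 7 from row 3; 7 starts row 4. P = [[1, 2], [3, 4], [6], [7]].
Insert 5: appended to row 1. P = [[1, 2, 5], [3, 4], [6], [7]].

So P = [[1, 2, 5], [3, 4], [6], [7]].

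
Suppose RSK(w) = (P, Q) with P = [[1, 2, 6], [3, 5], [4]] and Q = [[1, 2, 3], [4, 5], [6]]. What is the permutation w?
4 5 6 1 3 2

Reverse the RSK construction: for i from n down to 1, find the cell of Q containing i, remove the entry at that cell from P, and reverse-bump it up through P; the value ejected from row 1 is w(i).

Step i=6: Q has 6 at row 3, column 1; remove 4 from row 3 of P and reverse-bump: 4 enters row 2 and ejects 3; 3 enters row 1 and ejects 2. So w(6) = 2. P is now [[1, 3, 6], [4, 5]].
Step i=5: Q has 5 at row 2, column 2; remove 5 from row 2 of P and reverse-bump: 5 enters row 1 and ejects 3. So w(5) = 3. P is now [[1, 5, 6], [4]].
Step i=4: Q has 4 at row 2, column 1; remove 4 from row 2 of P and reverse-bump: 4 enters row 1 and ejects 1. So w(4) = 1. P is now [[4, 5, 6]].
Step i=3: Q has 3 at row 1, column 3; remove that cell from P, ejecting 6. So w(3) = 6. P is now [[4, 5]].
Step i=2: Q has 2 at row 1, column 2; remove that cell from P, ejecting 5. So w(2) = 5. P is now [[4]].
Step i=1: Q has 1 at row 1, column 1; remove that cell from P, ejecting 4. So w(1) = 4. P is now [].

So w = 4 5 6 1 3 2.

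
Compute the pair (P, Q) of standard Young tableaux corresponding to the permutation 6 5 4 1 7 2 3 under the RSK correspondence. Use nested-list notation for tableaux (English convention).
P = [[1, 2, 3], [4, 7], [5], [6]], Q = [[1, 5, 7], [2, 6], [3], [4]]

Insert each entry of the permutation into P by Schensted row insertion, recording in Q the position of each new cell.

Insert 6: appended to row 1. P = [[6]], Q = [[1]].
Insert 5: 5 bumps 6 from row 1; 6 starts row 2. P = [[5], [6]], Q = [[1], [2]].
Insert 4: 4 bumps 5 from row 1; 5 bumps 6 from row 2; 6 starts row 3. P = [[4], [5], [6]], Q = [[1], [2], [3]].
Insert 1: 1 bumps 4 from row 1; 4 bumps 5 from row 2; 5 bumps 6 from row 3; 6 starts row 4. P = [[1], [4], [5], [6]], Q = [[1], [2], [3], [4]].
Insert 7: appended to row 1. P = [[1, 7], [4], [5], [6]], Q = [[1, 5], [2], [3], [4]].
Insert 2: 2 bumps 7 from row 1; 7 appends to row 2. P = [[1, 2], [4, 7], [5], [6]], Q = [[1, 5], [2, 6], [3], [4]].
Insert 3: appended to row 1. P = [[1, 2, 3], [4, 7], [5], [6]], Q = [[1, 5, 7], [2, 6], [3], [4]].

So P = [[1, 2, 3], [4, 7], [5], [6]], Q = [[1, 5, 7], [2, 6], [3], [4]].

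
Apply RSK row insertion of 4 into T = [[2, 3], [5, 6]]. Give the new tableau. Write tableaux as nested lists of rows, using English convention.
4 is larger than every entry of row 1, so it is appended to row 1. The new tableau is [[2, 3, 4], [5, 6]].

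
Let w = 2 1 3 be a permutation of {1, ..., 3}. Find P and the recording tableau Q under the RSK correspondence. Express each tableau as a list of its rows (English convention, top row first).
P = [[1, 3], [2]], Q = [[1, 3], [2]]

Insert each entry of the permutation into P by Schensted row insertion, recording in Q the position of each new cell.

After inserting 2: P = [[2]].
After inserting 1: P = [[1], [2]].
After inserting 3: P = [[1, 3], [2]].

So P = [[1, 3], [2]], Q = [[1, 3], [2]].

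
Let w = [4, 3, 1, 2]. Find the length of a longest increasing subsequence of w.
2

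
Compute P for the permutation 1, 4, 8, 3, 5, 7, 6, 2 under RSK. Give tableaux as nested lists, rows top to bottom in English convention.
P = [[1, 2, 5, 6], [3, 7], [4], [8]]

Insert 1: appended to row 1. P = [[1]].
Insert 4: appended to row 1. P = [[1, 4]].
Insert 8: appended to row 1. P = [[1, 4, 8]].
Insert 3: 3 bumps 4 from row 1; 4 starts row 2. P = [[1, 3, 8], [4]].
Insert 5: 5 bumps 8 from row 1; 8 appends to row 2. P = [[1, 3, 5], [4, 8]].
Insert 7: appended to row 1. P = [[1, 3, 5, 7], [4, 8]].
Insert 6: 6 bumps 7 from row 1; 7 bumps 8 from row 2; 8 starts row 3. P = [[1, 3, 5, 6], [4, 7], [8]].
Insert 2: 2 bumps 3 from row 1; 3 bumps 4 from row 2; 4 bumps 8 from row 3; 8 starts row 4. P = [[1, 2, 5, 6], [3, 7], [4], [8]].

So P = [[1, 2, 5, 6], [3, 7], [4], [8]].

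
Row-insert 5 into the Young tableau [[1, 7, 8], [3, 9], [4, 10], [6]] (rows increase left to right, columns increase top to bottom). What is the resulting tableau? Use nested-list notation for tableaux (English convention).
In row 1, 5 replaces 7 (the leftmost entry greater than 5); 7 is bumped to row 2. In row 2, 7 replaces 9 (the leftmost entry greater than 7); 9 is bumped to row 3. In row 3, 9 replaces 10 (the leftmost entry greater than 9); 10 is bumped to row 4. 10 is appended to row 4. The new tableau is [[1, 5, 8], [3, 7], [4, 9], [6, 10]].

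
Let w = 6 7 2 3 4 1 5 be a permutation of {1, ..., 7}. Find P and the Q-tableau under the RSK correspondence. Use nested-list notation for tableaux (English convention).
Insert each entry of the permutation into P by Schensted row insertion, recording in Q the position of each new cell.

Insert 6: appended to row 1. P = [[6]].
Insert 7: appended to row 1. P = [[6, 7]].
Insert 2: 2 bumps 6 from row 1; 6 starts row 2. P = [[2, 7], [6]].
Insert 3: 3 bumps 7 from row 1; 7 appends to row 2. P = [[2, 3], [6, 7]].
Insert 4: appended to row 1. P = [[2, 3, 4], [6, 7]].
Insert 1: 1 bumps 2 from row 1; 2 bumps 6 from row 2; 6 starts row 3. P = [[1, 3, 4], [2, 7], [6]].
Insert 5: appended to row 1. P = [[1, 3, 4, 5], [2, 7], [6]].

So P = [[1, 3, 4, 5], [2, 7], [6]], Q = [[1, 2, 5, 7], [3, 4], [6]].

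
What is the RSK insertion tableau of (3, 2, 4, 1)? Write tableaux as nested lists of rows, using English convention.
P = [[1, 4], [2], [3]]

Insert 3: appended to row 1. P = [[3]].
Insert 2: 2 bumps 3 from row 1; 3 starts row 2. P = [[2], [3]].
Insert 4: appended to row 1. P = [[2, 4], [3]].
Insert 1: 1 bumps 2 from row 1; 2 bumps 3 from row 2; 3 starts row 3. P = [[1, 4], [2], [3]].

So P = [[1, 4], [2], [3]].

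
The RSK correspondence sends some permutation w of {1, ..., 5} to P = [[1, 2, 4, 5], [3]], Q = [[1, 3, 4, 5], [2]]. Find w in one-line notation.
3 1 2 4 5

Reverse RSK: for i = n, n-1, ..., 1, locate i in Q, remove the corresponding corner cell from P, and reverse-bump its entry up through P; the value ejected from row 1 is w(i).

So w = 3 1 2 4 5.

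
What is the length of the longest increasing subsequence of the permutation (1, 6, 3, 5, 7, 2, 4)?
4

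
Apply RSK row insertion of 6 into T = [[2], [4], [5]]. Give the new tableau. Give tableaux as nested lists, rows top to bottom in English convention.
[[2, 6], [4], [5]]

6 is larger than every entry of row 1, so it is appended to row 1. The new tableau is [[2, 6], [4], [5]].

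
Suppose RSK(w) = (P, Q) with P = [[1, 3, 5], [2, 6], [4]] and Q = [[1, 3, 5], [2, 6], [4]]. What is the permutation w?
Reverse the RSK construction: for i from n down to 1, find the cell of Q containing i, remove the entry at that cell from P, and reverse-bump it up through P; the value ejected from row 1 is w(i).

Step i=6: Q has 6 at row 2, column 2; remove 6 from row 2 of P and reverse-bump: 6 enters row 1 and ejects 5. So w(6) = 5. P is now [[1, 3, 6], [2], [4]].
Step i=5: Q has 5 at row 1, column 3; remove that cell from P, ejecting 6. So w(5) = 6. P is now [[1, 3], [2], [4]].
Step i=4: Q has 4 at row 3, column 1; remove 4 from row 3 of P and reverse-bump: 4 enters row 2 and ejects 2; 2 enters row 1 and ejects 1. So w(4) = 1. P is now [[2, 3], [4]].
Step i=3: Q has 3 at row 1, column 2; remove that cell from P, ejecting 3. So w(3) = 3. P is now [[2], [4]].
Step i=2: Q has 2 at row 2, column 1; remove 4 from row 2 of P and reverse-bump: 4 enters row 1 and ejects 2. So w(2) = 2. P is now [[4]].
Step i=1: Q has 1 at row 1, column 1; remove that cell from P, ejecting 4. So w(1) = 4. P is now [].

So w = 4 2 3 1 6 5.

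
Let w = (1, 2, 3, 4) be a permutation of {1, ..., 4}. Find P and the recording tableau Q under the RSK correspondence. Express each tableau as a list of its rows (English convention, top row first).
P = [[1, 2, 3, 4]], Q = [[1, 2, 3, 4]]

Insert each entry of the permutation into P by Schensted row insertion, recording in Q the position of each new cell.

After inserting 1: P = [[1]].
After inserting 2: P = [[1, 2]].
After inserting 3: P = [[1, 2, 3]].
After inserting 4: P = [[1, 2, 3, 4]].

So P = [[1, 2, 3, 4]], Q = [[1, 2, 3, 4]].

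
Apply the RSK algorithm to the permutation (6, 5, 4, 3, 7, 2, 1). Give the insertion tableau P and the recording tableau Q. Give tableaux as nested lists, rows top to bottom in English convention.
P = [[1, 7], [2], [3], [4], [5], [6]], Q = [[1, 5], [2], [3], [4], [6], [7]]

Insert each entry of the permutation into P by Schensted row insertion, recording in Q the position of each new cell.

Insert 6: appended to row 1. P = [[6]], Q = [[1]].
Insert 5: 5 bumps 6 from row 1; 6 starts row 2. P = [[5], [6]], Q = [[1], [2]].
Insert 4: 4 bumps 5 from row 1; 5 bumps 6 from row 2; 6 starts row 3. P = [[4], [5], [6]], Q = [[1], [2], [3]].
Insert 3: 3 bumps 4 from row 1; 4 bumps 5 from row 2; 5 bumps 6 from row 3; 6 starts row 4. P = [[3], [4], [5], [6]], Q = [[1], [2], [3], [4]].
Insert 7: appended to row 1. P = [[3, 7], [4], [5], [6]], Q = [[1, 5], [2], [3], [4]].
Insert 2: 2 bumps 3 from row 1; 3 bumps 4 from row 2; 4 bumps 5 from row 3; 5 bumps 6 from row 4; 6 starts row 5. P = [[2, 7], [3], [4], [5], [6]], Q = [[1, 5], [2], [3], [4], [6]].
Insert 1: 1 bumps 2 from row 1; 2 bumps 3 from row 2; 3 bumps 4 from row 3; 4 bumps 5 from row 4; 5 bumps 6 from row 5; 6 starts row 6. P = [[1, 7], [2], [3], [4], [5], [6]], Q = [[1, 5], [2], [3], [4], [6], [7]].

So P = [[1, 7], [2], [3], [4], [5], [6]], Q = [[1, 5], [2], [3], [4], [6], [7]].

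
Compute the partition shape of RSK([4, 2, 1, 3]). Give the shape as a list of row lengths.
Row-insert each entry into an empty tableau.

After inserting 4: P = [[4]].
After inserting 2: P = [[2], [4]].
After inserting 1: P = [[1], [2], [4]].
After inserting 3: P = [[1, 3], [2], [4]].

The final insertion tableau P = [[1, 3], [2], [4]] has shape [2, 1, 1].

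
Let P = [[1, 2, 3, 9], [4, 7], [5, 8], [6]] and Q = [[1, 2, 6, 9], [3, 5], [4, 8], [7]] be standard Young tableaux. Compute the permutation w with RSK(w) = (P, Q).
Reverse the RSK construction: for i from n down to 1, find the cell of Q containing i, remove the entry at that cell from P, and reverse-bump it up through P; the value ejected from row 1 is w(i).

Step i=9: Q has 9 at row 1, column 4; remove that cell from P, ejecting 9. So w(9) = 9. P is now [[1, 2, 3], [4, 7], [5, 8], [6]].
Step i=8: Q has 8 at row 3, column 2; remove 8 from row 3 of P and reverse-bump: 8 enters row 2 and ejects 7; 7 enters row 1 and ejects 3. So w(8) = 3. P is now [[1, 2, 7], [4, 8], [5], [6]].
Step i=7: Q has 7 at row 4, column 1; remove 6 from row 4 of P and reverse-bump: 6 enters row 3 and ejects 5; 5 enters row 2 and ejects 4; 4 enters row 1 and ejects 2. So w(7) = 2. P is now [[1, 4, 7], [5, 8], [6]].
Step i=6: Q has 6 at row 1, column 3; remove that cell from P, ejecting 7. So w(6) = 7. P is now [[1, 4], [5, 8], [6]].
Step i=5: Q has 5 at row 2, column 2; remove 8 from row 2 of P and reverse-bump: 8 enters row 1 and ejects 4. So w(5) = 4. P is now [[1, 8], [5], [6]].
Step i=4: Q has 4 at row 3, column 1; remove 6 from row 3 of P and reverse-bump: 6 enters row 2 and ejects 5; 5 enters row 1 and ejects 1. So w(4) = 1. P is now [[5, 8], [6]].
Step i=3: Q has 3 at row 2, column 1; remove 6 from row 2 of P and reverse-bump: 6 enters row 1 and ejects 5. So w(3) = 5. P is now [[6, 8]].
Step i=2: Q has 2 at row 1, column 2; remove that cell from P, ejecting 8. So w(2) = 8. P is now [[6]].
Step i=1: Q has 1 at row 1, column 1; remove that cell from P, ejecting 6. So w(1) = 6. P is now [].

So w = 6 8 5 1 4 7 2 3 9.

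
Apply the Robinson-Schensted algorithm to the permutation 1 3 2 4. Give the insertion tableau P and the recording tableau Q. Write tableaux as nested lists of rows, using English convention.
Insert each entry of the permutation into P by Schensted row insertion, recording in Q the position of each new cell.

Insert 1: appended to row 1. P = [[1]], Q = [[1]].
Insert 3: appended to row 1. P = [[1, 3]], Q = [[1, 2]].
Insert 2: 2 bumps 3 from row 1; 3 starts row 2. P = [[1, 2], [3]], Q = [[1, 2], [3]].
Insert 4: appended to row 1. P = [[1, 2, 4], [3]], Q = [[1, 2, 4], [3]].

So P = [[1, 2, 4], [3]], Q = [[1, 2, 4], [3]].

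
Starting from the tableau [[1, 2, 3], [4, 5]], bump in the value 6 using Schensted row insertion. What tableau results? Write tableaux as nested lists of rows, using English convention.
[[1, 2, 3, 6], [4, 5]]

6 is larger than every entry of row 1, so it is appended to row 1. The new tableau is [[1, 2, 3, 6], [4, 5]].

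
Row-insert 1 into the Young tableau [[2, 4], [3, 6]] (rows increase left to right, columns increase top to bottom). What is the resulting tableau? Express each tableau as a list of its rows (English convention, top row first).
[[1, 4], [2, 6], [3]]

In row 1, 1 replaces 2 (the leftmost entry greater than 1); 2 is bumped to row 2. In row 2, 2 replaces 3 (the leftmost entry greater than 2); 3 is bumped to row 3. 3 starts a new row 3. The new tableau is [[1, 4], [2, 6], [3]].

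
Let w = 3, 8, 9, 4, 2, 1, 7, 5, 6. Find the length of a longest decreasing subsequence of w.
4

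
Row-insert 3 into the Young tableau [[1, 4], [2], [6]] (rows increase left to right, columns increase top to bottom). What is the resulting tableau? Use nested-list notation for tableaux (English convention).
In row 1, 3 replaces 4 (the leftmost entry greater than 3); 4 is bumped to row 2. 4 is appended to row 2. The new tableau is [[1, 3], [2, 4], [6]].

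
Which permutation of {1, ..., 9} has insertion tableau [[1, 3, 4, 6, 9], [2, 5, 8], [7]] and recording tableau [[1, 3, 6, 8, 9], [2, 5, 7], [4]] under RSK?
Reverse the RSK construction: for i from n down to 1, find the cell of Q containing i, remove the entry at that cell from P, and reverse-bump it up through P; the value ejected from row 1 is w(i).

Step i=9: Q has 9 at row 1, column 5; remove that cell from P, ejecting 9. So w(9) = 9. P is now [[1, 3, 4, 6], [2, 5, 8], [7]].
Step i=8: Q has 8 at row 1, column 4; remove that cell from P, ejecting 6. So w(8) = 6. P is now [[1, 3, 4], [2, 5, 8], [7]].
Step i=7: Q has 7 at row 2, column 3; remove 8 from row 2 of P and reverse-bump: 8 enters row 1 and ejects 4. So w(7) = 4. P is now [[1, 3, 8], [2, 5], [7]].
Step i=6: Q has 6 at row 1, column 3; remove that cell from P, ejecting 8. So w(6) = 8. P is now [[1, 3], [2, 5], [7]].
Step i=5: Q has 5 at row 2, column 2; remove 5 from row 2 of P and reverse-bump: 5 enters row 1 and ejects 3. So w(5) = 3. P is now [[1, 5], [2], [7]].
Step i=4: Q has 4 at row 3, column 1; remove 7 from row 3 of P and reverse-bump: 7 enters row 2 and ejects 2; 2 enters row 1 and ejects 1. So w(4) = 1. P is now [[2, 5], [7]].
Step i=3: Q has 3 at row 1, column 2; remove that cell from P, ejecting 5. So w(3) = 5. P is now [[2], [7]].
Step i=2: Q has 2 at row 2, column 1; remove 7 from row 2 of P and reverse-bump: 7 enters row 1 and ejects 2. So w(2) = 2. P is now [[7]].
Step i=1: Q has 1 at row 1, column 1; remove that cell from P, ejecting 7. So w(1) = 7. P is now [].

So w = 7 2 5 1 3 8 4 6 9.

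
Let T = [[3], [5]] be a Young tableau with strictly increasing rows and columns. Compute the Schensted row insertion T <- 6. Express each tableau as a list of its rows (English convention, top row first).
6 is larger than every entry of row 1, so it is appended to row 1. The new tableau is [[3, 6], [5]].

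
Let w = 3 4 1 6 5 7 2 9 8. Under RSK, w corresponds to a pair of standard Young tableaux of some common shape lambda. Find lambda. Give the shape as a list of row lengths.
RSK row insertion gives P = [[1, 2, 5, 7, 8], [3, 4, 9], [6]], which has shape [5, 3, 1].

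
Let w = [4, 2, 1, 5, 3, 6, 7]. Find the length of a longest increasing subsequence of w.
4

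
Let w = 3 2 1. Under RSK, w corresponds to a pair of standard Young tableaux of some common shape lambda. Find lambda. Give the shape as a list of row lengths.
Row-insert each entry into an empty tableau.

After inserting 3: P = [[3]].
After inserting 2: P = [[2], [3]].
After inserting 1: P = [[1], [2], [3]].

The final insertion tableau P = [[1], [2], [3]] has shape [1, 1, 1].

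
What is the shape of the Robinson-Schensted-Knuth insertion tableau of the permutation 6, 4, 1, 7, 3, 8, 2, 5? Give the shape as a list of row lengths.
Row-insert each entry into an empty tableau.

After inserting 6: P = [[6]].
After inserting 4: P = [[4], [6]].
After inserting 1: P = [[1], [4], [6]].
After inserting 7: P = [[1, 7], [4], [6]].
After inserting 3: P = [[1, 3], [4, 7], [6]].
After inserting 8: P = [[1, 3, 8], [4, 7], [6]].
After inserting 2: P = [[1, 2, 8], [3, 7], [4], [6]].
After inserting 5: P = [[1, 2, 5], [3, 7, 8], [4], [6]].

The final insertion tableau P = [[1, 2, 5], [3, 7, 8], [4], [6]] has shape [3, 3, 1, 1].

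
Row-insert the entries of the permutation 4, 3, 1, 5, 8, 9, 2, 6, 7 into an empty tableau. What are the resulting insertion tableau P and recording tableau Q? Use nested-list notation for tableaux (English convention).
Insert each entry of the permutation into P by Schensted row insertion, recording in Q the position of each new cell.

Insert 4: appended to row 1. P = [[4]].
Insert 3: 3 bumps 4 from row 1; 4 starts row 2. P = [[3], [4]].
Insert 1: 1 bumps 3 from row 1; 3 bumps 4 from row 2; 4 starts row 3. P = [[1], [3], [4]].
Insert 5: appended to row 1. P = [[1, 5], [3], [4]].
Insert 8: appended to row 1. P = [[1, 5, 8], [3], [4]].
Insert 9: appended to row 1. P = [[1, 5, 8, 9], [3], [4]].
Insert 2: 2 bumps 5 from row 1; 5 appends to row 2. P = [[1, 2, 8, 9], [3, 5], [4]].
Insert 6: 6 bumps 8 from row 1; 8 appends to row 2. P = [[1, 2, 6, 9], [3, 5, 8], [4]].
Insert 7: 7 bumps 9 from row 1; 9 appends to row 2. P = [[1, 2, 6, 7], [3, 5, 8, 9], [4]].

So P = [[1, 2, 6, 7], [3, 5, 8, 9], [4]], Q = [[1, 4, 5, 6], [2, 7, 8, 9], [3]].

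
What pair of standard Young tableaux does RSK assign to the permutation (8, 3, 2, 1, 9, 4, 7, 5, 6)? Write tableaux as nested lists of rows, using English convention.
Insert each entry of the permutation into P by Schensted row insertion, recording in Q the position of each new cell.

Insert 8: appended to row 1. P = [[8]].
Insert 3: 3 bumps 8 from row 1; 8 starts row 2. P = [[3], [8]].
Insert 2: 2 bumps 3 from row 1; 3 bumps 8 from row 2; 8 starts row 3. P = [[2], [3], [8]].
Insert 1: 1 bumps 2 from row 1; 2 bumps 3 from row 2; 3 bumps 8 from row 3; 8 starts row 4. P = [[1], [2], [3], [8]].
Insert 9: appended to row 1. P = [[1, 9], [2], [3], [8]].
Insert 4: 4 bumps 9 from row 1; 9 appends to row 2. P = [[1, 4], [2, 9], [3], [8]].
Insert 7: appended to row 1. P = [[1, 4, 7], [2, 9], [3], [8]].
Insert 5: 5 bumps 7 from row 1; 7 bumps 9 from row 2; 9 appends to row 3. P = [[1, 4, 5], [2, 7], [3, 9], [8]].
Insert 6: appended to row 1. P = [[1, 4, 5, 6], [2, 7], [3, 9], [8]].

So P = [[1, 4, 5, 6], [2, 7], [3, 9], [8]], Q = [[1, 5, 7, 9], [2, 6], [3, 8], [4]].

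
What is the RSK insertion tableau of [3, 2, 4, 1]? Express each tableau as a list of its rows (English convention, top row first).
P = [[1, 4], [2], [3]]

Insert 3: appended to row 1. P = [[3]].
Insert 2: 2 bumps 3 from row 1; 3 starts row 2. P = [[2], [3]].
Insert 4: appended to row 1. P = [[2, 4], [3]].
Insert 1: 1 bumps 2 from row 1; 2 bumps 3 from row 2; 3 starts row 3. P = [[1, 4], [2], [3]].

So P = [[1, 4], [2], [3]].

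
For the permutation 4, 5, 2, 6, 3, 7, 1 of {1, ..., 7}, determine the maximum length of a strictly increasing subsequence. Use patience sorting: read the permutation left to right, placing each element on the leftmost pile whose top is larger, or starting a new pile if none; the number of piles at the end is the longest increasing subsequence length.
4

4: new pile. tops = [4]
5: new pile. tops = [4, 5]
2: onto pile 1 (replacing 4). tops = [2, 5]
6: new pile. tops = [2, 5, 6]
3: onto pile 2 (replacing 5). tops = [2, 3, 6]
7: new pile. tops = [2, 3, 6, 7]
1: onto pile 1 (replacing 2). tops = [1, 3, 6, 7]

4 piles, so the longest increasing subsequence has length 4.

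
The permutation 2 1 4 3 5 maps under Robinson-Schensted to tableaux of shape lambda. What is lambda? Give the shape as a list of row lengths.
[3, 2]

Row-insert each entry into an empty tableau.

After inserting 2: P = [[2]].
After inserting 1: P = [[1], [2]].
After inserting 4: P = [[1, 4], [2]].
After inserting 3: P = [[1, 3], [2, 4]].
After inserting 5: P = [[1, 3, 5], [2, 4]].

The final insertion tableau P = [[1, 3, 5], [2, 4]] has shape [3, 2].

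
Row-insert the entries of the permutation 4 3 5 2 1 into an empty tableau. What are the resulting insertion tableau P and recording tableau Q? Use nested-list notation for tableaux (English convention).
Insert each entry of the permutation into P by Schensted row insertion, recording in Q the position of each new cell.

Insert 4: appended to row 1. P = [[4]].
Insert 3: 3 bumps 4 from row 1; 4 starts row 2. P = [[3], [4]].
Insert 5: appended to row 1. P = [[3, 5], [4]].
Insert 2: 2 bumps 3 from row 1; 3 bumps 4 from row 2; 4 starts row 3. P = [[2, 5], [3], [4]].
Insert 1: 1 bumps 2 from row 1; 2 bumps 3 from row 2; 3 bumps 4 from row 3; 4 starts row 4. P = [[1, 5], [2], [3], [4]].

So P = [[1, 5], [2], [3], [4]], Q = [[1, 3], [2], [4], [5]].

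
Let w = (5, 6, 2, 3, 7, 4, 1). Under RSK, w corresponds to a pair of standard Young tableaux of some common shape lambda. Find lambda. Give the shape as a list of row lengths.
[3, 3, 1]

Row-insert each entry into an empty tableau.

After inserting 5: P = [[5]].
After inserting 6: P = [[5, 6]].
After inserting 2: P = [[2, 6], [5]].
After inserting 3: P = [[2, 3], [5, 6]].
After inserting 7: P = [[2, 3, 7], [5, 6]].
After inserting 4: P = [[2, 3, 4], [5, 6, 7]].
After inserting 1: P = [[1, 3, 4], [2, 6, 7], [5]].

The final insertion tableau P = [[1, 3, 4], [2, 6, 7], [5]] has shape [3, 3, 1].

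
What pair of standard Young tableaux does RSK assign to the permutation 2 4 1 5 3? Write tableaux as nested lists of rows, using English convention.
P = [[1, 3, 5], [2, 4]], Q = [[1, 2, 4], [3, 5]]

Insert each entry of the permutation into P by Schensted row insertion, recording in Q the position of each new cell.

After inserting 2: P = [[2]].
After inserting 4: P = [[2, 4]].
After inserting 1: P = [[1, 4], [2]].
After inserting 5: P = [[1, 4, 5], [2]].
After inserting 3: P = [[1, 3, 5], [2, 4]].

So P = [[1, 3, 5], [2, 4]], Q = [[1, 2, 4], [3, 5]].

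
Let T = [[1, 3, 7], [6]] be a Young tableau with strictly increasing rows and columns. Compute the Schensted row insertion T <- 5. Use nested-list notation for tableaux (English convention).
In row 1, 5 replaces 7 (the leftmost entry greater than 5); 7 is bumped to row 2. 7 is appended to row 2. The new tableau is [[1, 3, 5], [6, 7]].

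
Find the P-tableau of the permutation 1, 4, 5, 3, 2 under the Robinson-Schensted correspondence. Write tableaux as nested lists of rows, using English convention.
P = [[1, 2, 5], [3], [4]]

Insert 1: appended to row 1. P = [[1]].
Insert 4: appended to row 1. P = [[1, 4]].
Insert 5: appended to row 1. P = [[1, 4, 5]].
Insert 3: 3 bumps 4 from row 1; 4 starts row 2. P = [[1, 3, 5], [4]].
Insert 2: 2 bumps 3 from row 1; 3 bumps 4 from row 2; 4 starts row 3. P = [[1, 2, 5], [3], [4]].

So P = [[1, 2, 5], [3], [4]].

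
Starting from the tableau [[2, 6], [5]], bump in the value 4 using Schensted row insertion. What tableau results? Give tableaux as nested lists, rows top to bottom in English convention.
In row 1, 4 replaces 6 (the leftmost entry greater than 4); 6 is bumped to row 2. 6 is appended to row 2. The new tableau is [[2, 4], [5, 6]].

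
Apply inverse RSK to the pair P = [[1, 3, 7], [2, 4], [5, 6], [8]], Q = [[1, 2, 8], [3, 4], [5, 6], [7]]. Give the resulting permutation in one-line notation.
5 8 2 6 1 4 3 7

Reverse the RSK construction: for i from n down to 1, find the cell of Q containing i, remove the entry at that cell from P, and reverse-bump it up through P; the value ejected from row 1 is w(i).

Step i=8: Q has 8 at row 1, column 3; remove that cell from P, ejecting 7. So w(8) = 7. P is now [[1, 3], [2, 4], [5, 6], [8]].
Step i=7: Q has 7 at row 4, column 1; remove 8 from row 4 of P and reverse-bump: 8 enters row 3 and ejects 6; 6 enters row 2 and ejects 4; 4 enters row 1 and ejects 3. So w(7) = 3. P is now [[1, 4], [2, 6], [5, 8]].
Step i=6: Q has 6 at row 3, column 2; remove 8 from row 3 of P and reverse-bump: 8 enters row 2 and ejects 6; 6 enters row 1 and ejects 4. So w(6) = 4. P is now [[1, 6], [2, 8], [5]].
Step i=5: Q has 5 at row 3, column 1; remove 5 from row 3 of P and reverse-bump: 5 enters row 2 and ejects 2; 2 enters row 1 and ejects 1. So w(5) = 1. P is now [[2, 6], [5, 8]].
Step i=4: Q has 4 at row 2, column 2; remove 8 from row 2 of P and reverse-bump: 8 enters row 1 and ejects 6. So w(4) = 6. P is now [[2, 8], [5]].
Step i=3: Q has 3 at row 2, column 1; remove 5 from row 2 of P and reverse-bump: 5 enters row 1 and ejects 2. So w(3) = 2. P is now [[5, 8]].
Step i=2: Q has 2 at row 1, column 2; remove that cell from P, ejecting 8. So w(2) = 8. P is now [[5]].
Step i=1: Q has 1 at row 1, column 1; remove that cell from P, ejecting 5. So w(1) = 5. P is now [].

So w = 5 8 2 6 1 4 3 7.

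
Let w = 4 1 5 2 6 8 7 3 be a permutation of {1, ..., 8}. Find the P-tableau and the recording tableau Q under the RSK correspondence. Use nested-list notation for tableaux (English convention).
Insert each entry of the permutation into P by Schensted row insertion, recording in Q the position of each new cell.

Insert 4: appended to row 1. P = [[4]], Q = [[1]].
Insert 1: 1 bumps 4 from row 1; 4 starts row 2. P = [[1], [4]], Q = [[1], [2]].
Insert 5: appended to row 1. P = [[1, 5], [4]], Q = [[1, 3], [2]].
Insert 2: 2 bumps 5 from row 1; 5 appends to row 2. P = [[1, 2], [4, 5]], Q = [[1, 3], [2, 4]].
Insert 6: appended to row 1. P = [[1, 2, 6], [4, 5]], Q = [[1, 3, 5], [2, 4]].
Insert 8: appended to row 1. P = [[1, 2, 6, 8], [4, 5]], Q = [[1, 3, 5, 6], [2, 4]].
Insert 7: 7 bumps 8 from row 1; 8 appends to row 2. P = [[1, 2, 6, 7], [4, 5, 8]], Q = [[1, 3, 5, 6], [2, 4, 7]].
Insert 3: 3 bumps 6 from row 1; 6 bumps 8 from row 2; 8 starts row 3. P = [[1, 2, 3, 7], [4, 5, 6], [8]], Q = [[1, 3, 5, 6], [2, 4, 7], [8]].

So P = [[1, 2, 3, 7], [4, 5, 6], [8]], Q = [[1, 3, 5, 6], [2, 4, 7], [8]].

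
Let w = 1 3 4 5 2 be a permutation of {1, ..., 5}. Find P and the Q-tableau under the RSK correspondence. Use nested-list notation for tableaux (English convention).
Insert each entry of the permutation into P by Schensted row insertion, recording in Q the position of each new cell.

Insert 1: appended to row 1. P = [[1]], Q = [[1]].
Insert 3: appended to row 1. P = [[1, 3]], Q = [[1, 2]].
Insert 4: appended to row 1. P = [[1, 3, 4]], Q = [[1, 2, 3]].
Insert 5: appended to row 1. P = [[1, 3, 4, 5]], Q = [[1, 2, 3, 4]].
Insert 2: 2 bumps 3 from row 1; 3 starts row 2. P = [[1, 2, 4, 5], [3]], Q = [[1, 2, 3, 4], [5]].

So P = [[1, 2, 4, 5], [3]], Q = [[1, 2, 3, 4], [5]].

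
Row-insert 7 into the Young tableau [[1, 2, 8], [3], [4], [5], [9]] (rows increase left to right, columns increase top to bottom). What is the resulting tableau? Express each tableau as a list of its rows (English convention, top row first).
[[1, 2, 7], [3, 8], [4], [5], [9]]

In row 1, 7 replaces 8 (the leftmost entry greater than 7); 8 is bumped to row 2. 8 is appended to row 2. The new tableau is [[1, 2, 7], [3, 8], [4], [5], [9]].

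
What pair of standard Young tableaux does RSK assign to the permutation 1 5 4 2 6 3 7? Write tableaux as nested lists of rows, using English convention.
P = [[1, 2, 3, 7], [4, 6], [5]], Q = [[1, 2, 5, 7], [3, 6], [4]]

Insert each entry of the permutation into P by Schensted row insertion, recording in Q the position of each new cell.

Insert 1: appended to row 1. P = [[1]].
Insert 5: appended to row 1. P = [[1, 5]].
Insert 4: 4 bumps 5 from row 1; 5 starts row 2. P = [[1, 4], [5]].
Insert 2: 2 bumps 4 from row 1; 4 bumps 5 from row 2; 5 starts row 3. P = [[1, 2], [4], [5]].
Insert 6: appended to row 1. P = [[1, 2, 6], [4], [5]].
Insert 3: 3 bumps 6 from row 1; 6 appends to row 2. P = [[1, 2, 3], [4, 6], [5]].
Insert 7: appended to row 1. P = [[1, 2, 3, 7], [4, 6], [5]].

So P = [[1, 2, 3, 7], [4, 6], [5]], Q = [[1, 2, 5, 7], [3, 6], [4]].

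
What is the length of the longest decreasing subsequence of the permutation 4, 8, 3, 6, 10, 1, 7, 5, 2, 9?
4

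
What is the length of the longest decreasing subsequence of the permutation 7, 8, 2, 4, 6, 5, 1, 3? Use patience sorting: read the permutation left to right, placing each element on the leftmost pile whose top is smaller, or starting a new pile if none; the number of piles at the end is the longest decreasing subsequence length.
4

7: new pile. tops = [7]
8: onto pile 1 (replacing 7). tops = [8]
2: new pile. tops = [8, 2]
4: onto pile 2 (replacing 2). tops = [8, 4]
6: onto pile 2 (replacing 4). tops = [8, 6]
5: new pile. tops = [8, 6, 5]
1: new pile. tops = [8, 6, 5, 1]
3: onto pile 4 (replacing 1). tops = [8, 6, 5, 3]

4 piles, so the longest decreasing subsequence has length 4.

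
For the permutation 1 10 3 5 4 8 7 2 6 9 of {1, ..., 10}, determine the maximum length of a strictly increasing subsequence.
5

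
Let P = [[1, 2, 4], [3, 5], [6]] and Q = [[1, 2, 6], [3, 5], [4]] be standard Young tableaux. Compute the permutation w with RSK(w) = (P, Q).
Reverse the RSK construction: for i from n down to 1, find the cell of Q containing i, remove the entry at that cell from P, and reverse-bump it up through P; the value ejected from row 1 is w(i).

Step i=6: Q has 6 at row 1, column 3; remove that cell from P, ejecting 4. So w(6) = 4. P is now [[1, 2], [3, 5], [6]].
Step i=5: Q has 5 at row 2, column 2; remove 5 from row 2 of P and reverse-bump: 5 enters row 1 and ejects 2. So w(5) = 2. P is now [[1, 5], [3], [6]].
Step i=4: Q has 4 at row 3, column 1; remove 6 from row 3 of P and reverse-bump: 6 enters row 2 and ejects 3; 3 enters row 1 and ejects 1. So w(4) = 1. P is now [[3, 5], [6]].
Step i=3: Q has 3 at row 2, column 1; remove 6 from row 2 of P and reverse-bump: 6 enters row 1 and ejects 5. So w(3) = 5. P is now [[3, 6]].
Step i=2: Q has 2 at row 1, column 2; remove that cell from P, ejecting 6. So w(2) = 6. P is now [[3]].
Step i=1: Q has 1 at row 1, column 1; remove that cell from P, ejecting 3. So w(1) = 3. P is now [].

So w = 3 6 5 1 2 4.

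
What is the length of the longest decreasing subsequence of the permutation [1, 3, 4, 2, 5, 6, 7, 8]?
2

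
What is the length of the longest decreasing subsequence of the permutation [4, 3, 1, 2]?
3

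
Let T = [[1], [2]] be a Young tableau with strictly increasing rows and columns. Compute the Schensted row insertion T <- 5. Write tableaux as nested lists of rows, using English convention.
5 is larger than every entry of row 1, so it is appended to row 1. The new tableau is [[1, 5], [2]].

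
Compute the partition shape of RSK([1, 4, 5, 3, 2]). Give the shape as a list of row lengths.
[3, 1, 1]

Row-insert each entry into an empty tableau.

After inserting 1: P = [[1]].
After inserting 4: P = [[1, 4]].
After inserting 5: P = [[1, 4, 5]].
After inserting 3: P = [[1, 3, 5], [4]].
After inserting 2: P = [[1, 2, 5], [3], [4]].

The final insertion tableau P = [[1, 2, 5], [3], [4]] has shape [3, 1, 1].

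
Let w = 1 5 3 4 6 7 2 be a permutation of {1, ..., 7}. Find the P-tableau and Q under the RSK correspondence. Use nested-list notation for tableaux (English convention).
Insert each entry of the permutation into P by Schensted row insertion, recording in Q the position of each new cell.

Insert 1: appended to row 1. P = [[1]].
Insert 5: appended to row 1. P = [[1, 5]].
Insert 3: 3 bumps 5 from row 1; 5 starts row 2. P = [[1, 3], [5]].
Insert 4: appended to row 1. P = [[1, 3, 4], [5]].
Insert 6: appended to row 1. P = [[1, 3, 4, 6], [5]].
Insert 7: appended to row 1. P = [[1, 3, 4, 6, 7], [5]].
Insert 2: 2 bumps 3 from row 1; 3 bumps 5 from row 2; 5 starts row 3. P = [[1, 2, 4, 6, 7], [3], [5]].

So P = [[1, 2, 4, 6, 7], [3], [5]], Q = [[1, 2, 4, 5, 6], [3], [7]].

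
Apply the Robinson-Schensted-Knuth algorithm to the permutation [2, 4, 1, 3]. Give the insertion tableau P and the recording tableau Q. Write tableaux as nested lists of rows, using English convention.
Insert each entry of the permutation into P by Schensted row insertion, recording in Q the position of each new cell.

Insert 2: appended to row 1. P = [[2]].
Insert 4: appended to row 1. P = [[2, 4]].
Insert 1: 1 bumps 2 from row 1; 2 starts row 2. P = [[1, 4], [2]].
Insert 3: 3 bumps 4 from row 1; 4 appends to row 2. P = [[1, 3], [2, 4]].

So P = [[1, 3], [2, 4]], Q = [[1, 2], [3, 4]].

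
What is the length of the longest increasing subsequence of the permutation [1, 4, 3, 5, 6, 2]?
4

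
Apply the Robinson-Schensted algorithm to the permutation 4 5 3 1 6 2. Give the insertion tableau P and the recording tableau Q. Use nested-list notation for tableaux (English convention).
P = [[1, 2, 6], [3, 5], [4]], Q = [[1, 2, 5], [3, 6], [4]]

Insert each entry of the permutation into P by Schensted row insertion, recording in Q the position of each new cell.

Insert 4: appended to row 1. P = [[4]], Q = [[1]].
Insert 5: appended to row 1. P = [[4, 5]], Q = [[1, 2]].
Insert 3: 3 bumps 4 from row 1; 4 starts row 2. P = [[3, 5], [4]], Q = [[1, 2], [3]].
Insert 1: 1 bumps 3 from row 1; 3 bumps 4 from row 2; 4 starts row 3. P = [[1, 5], [3], [4]], Q = [[1, 2], [3], [4]].
Insert 6: appended to row 1. P = [[1, 5, 6], [3], [4]], Q = [[1, 2, 5], [3], [4]].
Insert 2: 2 bumps 5 from row 1; 5 appends to row 2. P = [[1, 2, 6], [3, 5], [4]], Q = [[1, 2, 5], [3, 6], [4]].

So P = [[1, 2, 6], [3, 5], [4]], Q = [[1, 2, 5], [3, 6], [4]].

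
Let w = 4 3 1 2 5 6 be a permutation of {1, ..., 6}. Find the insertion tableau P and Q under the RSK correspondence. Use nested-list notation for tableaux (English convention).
P = [[1, 2, 5, 6], [3], [4]], Q = [[1, 4, 5, 6], [2], [3]]

Insert each entry of the permutation into P by Schensted row insertion, recording in Q the position of each new cell.

After inserting 4: P = [[4]].
After inserting 3: P = [[3], [4]].
After inserting 1: P = [[1], [3], [4]].
After inserting 2: P = [[1, 2], [3], [4]].
After inserting 5: P = [[1, 2, 5], [3], [4]].
After inserting 6: P = [[1, 2, 5, 6], [3], [4]].

So P = [[1, 2, 5, 6], [3], [4]], Q = [[1, 4, 5, 6], [2], [3]].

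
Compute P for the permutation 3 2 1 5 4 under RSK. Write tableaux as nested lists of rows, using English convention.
P = [[1, 4], [2, 5], [3]]

Insert 3: appended to row 1. P = [[3]].
Insert 2: 2 bumps 3 from row 1; 3 starts row 2. P = [[2], [3]].
Insert 1: 1 bumps 2 from row 1; 2 bumps 3 from row 2; 3 starts row 3. P = [[1], [2], [3]].
Insert 5: appended to row 1. P = [[1, 5], [2], [3]].
Insert 4: 4 bumps 5 from row 1; 5 appends to row 2. P = [[1, 4], [2, 5], [3]].

So P = [[1, 4], [2, 5], [3]].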